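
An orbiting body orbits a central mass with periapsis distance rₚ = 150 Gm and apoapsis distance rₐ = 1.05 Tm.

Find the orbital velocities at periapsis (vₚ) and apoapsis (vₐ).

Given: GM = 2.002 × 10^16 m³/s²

Convert to SI: rₚ = 150 Gm = 1.5e+11 m; rₐ = 1.05 Tm = 1.05e+12 m.
Use the vis-viva equation v² = GM(2/r − 1/a) with a = (rₚ + rₐ)/2 = (1.5e+11 + 1.05e+12)/2 = 6e+11 m.
vₚ = √(GM · (2/rₚ − 1/a)) = √(2.002e+16 · (2/1.5e+11 − 1/6e+11)) m/s ≈ 483.3 m/s = 483.3 m/s.
vₐ = √(GM · (2/rₐ − 1/a)) = √(2.002e+16 · (2/1.05e+12 − 1/6e+11)) m/s ≈ 69.04 m/s = 69.04 m/s.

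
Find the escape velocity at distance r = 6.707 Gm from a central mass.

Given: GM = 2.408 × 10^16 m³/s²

Convert to SI: r = 6.707 Gm = 6.707e+09 m.
Escape velocity comes from setting total energy to zero: ½v² − GM/r = 0 ⇒ v_esc = √(2GM / r).
v_esc = √(2 · 2.408e+16 / 6.707e+09) m/s ≈ 2680 m/s = 2.68 km/s.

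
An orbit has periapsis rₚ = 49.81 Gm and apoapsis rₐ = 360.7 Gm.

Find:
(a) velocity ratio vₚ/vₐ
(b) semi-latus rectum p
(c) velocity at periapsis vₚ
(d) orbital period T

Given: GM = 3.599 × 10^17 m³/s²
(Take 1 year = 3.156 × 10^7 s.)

Convert to SI: rₚ = 49.81 Gm = 4.981e+10 m; rₐ = 360.7 Gm = 3.607e+11 m.
(a) Conservation of angular momentum (rₚvₚ = rₐvₐ) gives vₚ/vₐ = rₐ/rₚ = 3.607e+11/4.981e+10 ≈ 7.242
(b) From a = (rₚ + rₐ)/2 = 2.05255e+11 m and e = (rₐ − rₚ)/(rₐ + rₚ) = 0.757326, p = a(1 − e²) = 2.05255e+11 · (1 − (0.757326)²) ≈ 8.753e+10 m
(c) With a = (rₚ + rₐ)/2 = 2.05255e+11 m, vₚ = √(GM (2/rₚ − 1/a)) = √(3.599e+17 · (2/4.981e+10 − 1/2.05255e+11)) m/s ≈ 3563 m/s
(d) With a = (rₚ + rₐ)/2 = 2.05255e+11 m, T = 2π √(a³/GM) = 2π √((2.05255e+11)³/3.599e+17) s ≈ 9.739e+08 s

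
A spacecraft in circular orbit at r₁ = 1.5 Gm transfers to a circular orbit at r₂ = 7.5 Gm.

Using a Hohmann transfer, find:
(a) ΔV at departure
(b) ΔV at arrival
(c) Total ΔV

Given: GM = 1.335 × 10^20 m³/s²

Convert to SI: r₁ = 1.5 Gm = 1.5e+09 m; r₂ = 7.5 Gm = 7.5e+09 m.
Transfer semi-major axis: a_t = (r₁ + r₂)/2 = (1.5e+09 + 7.5e+09)/2 = 4.5e+09 m.
Circular speeds: v₁ = √(GM/r₁) = 298329 m/s, v₂ = √(GM/r₂) = 133417 m/s.
Transfer speeds (vis-viva v² = GM(2/r − 1/a_t)): v₁ᵗ = 385141 m/s, v₂ᵗ = 77028.1 m/s.
(a) ΔV₁ = |v₁ᵗ − v₁| ≈ 8.681e+04 m/s = 86.81 km/s.
(b) ΔV₂ = |v₂ − v₂ᵗ| ≈ 5.639e+04 m/s = 56.39 km/s.
(c) ΔV_total = ΔV₁ + ΔV₂ ≈ 1.432e+05 m/s = 143.2 km/s.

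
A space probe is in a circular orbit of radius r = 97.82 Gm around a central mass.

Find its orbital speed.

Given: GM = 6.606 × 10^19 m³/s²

Convert to SI: r = 97.82 Gm = 9.782e+10 m.
For a circular orbit, gravity supplies the centripetal force, so v = √(GM / r).
v = √(6.606e+19 / 9.782e+10) m/s ≈ 2.599e+04 m/s = 25.99 km/s.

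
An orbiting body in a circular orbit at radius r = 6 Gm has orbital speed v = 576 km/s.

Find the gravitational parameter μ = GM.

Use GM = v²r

Convert to SI: r = 6 Gm = 6e+09 m; v = 576 km/s = 576000 m/s.
For a circular orbit v² = GM/r, so GM = v² · r.
GM = (576000)² · 6e+09 m³/s² ≈ 1.991e+21 m³/s² = 1.991 × 10^21 m³/s².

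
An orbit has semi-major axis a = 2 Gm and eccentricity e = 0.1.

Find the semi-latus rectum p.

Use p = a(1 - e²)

Convert to SI: a = 2 Gm = 2e+09 m.
p = a (1 − e²).
p = 2e+09 · (1 − (0.1)²) = 2e+09 · 0.99 ≈ 1.98e+09 m = 1.98 Gm.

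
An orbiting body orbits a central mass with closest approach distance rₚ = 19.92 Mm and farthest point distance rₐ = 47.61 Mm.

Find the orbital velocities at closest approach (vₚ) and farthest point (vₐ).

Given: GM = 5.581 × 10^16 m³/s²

Convert to SI: rₚ = 19.92 Mm = 1.992e+07 m; rₐ = 47.61 Mm = 4.761e+07 m.
Use the vis-viva equation v² = GM(2/r − 1/a) with a = (rₚ + rₐ)/2 = (1.992e+07 + 4.761e+07)/2 = 3.3765e+07 m.
vₚ = √(GM · (2/rₚ − 1/a)) = √(5.581e+16 · (2/1.992e+07 − 1/3.3765e+07)) m/s ≈ 6.285e+04 m/s = 62.85 km/s.
vₐ = √(GM · (2/rₐ − 1/a)) = √(5.581e+16 · (2/4.761e+07 − 1/3.3765e+07)) m/s ≈ 2.63e+04 m/s = 26.3 km/s.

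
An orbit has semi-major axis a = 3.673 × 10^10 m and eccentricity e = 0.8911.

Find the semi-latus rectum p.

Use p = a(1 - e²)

p = a (1 − e²).
p = 3.673e+10 · (1 − (0.8911)²) = 3.673e+10 · 0.205941 ≈ 7.564e+09 m = 7.564 × 10^9 m.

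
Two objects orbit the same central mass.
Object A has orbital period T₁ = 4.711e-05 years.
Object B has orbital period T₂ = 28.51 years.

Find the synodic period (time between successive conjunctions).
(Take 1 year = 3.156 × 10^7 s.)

Convert to SI: T₁ = 4.711e-05 years = 1486.79 s; T₂ = 28.51 years = 8.99776e+08 s.
T_syn = |T₁ · T₂ / (T₁ − T₂)|.
T_syn = |1486.79 · 8.99776e+08 / (1486.79 − 8.99776e+08)| s ≈ 1487 s = 4.711e-05 years.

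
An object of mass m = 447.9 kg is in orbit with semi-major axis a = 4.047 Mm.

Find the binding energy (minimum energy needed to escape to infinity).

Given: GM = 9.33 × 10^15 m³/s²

Convert to SI: a = 4.047 Mm = 4.047e+06 m.
Total orbital energy is E = −GMm/(2a); binding energy is E_bind = −E = GMm/(2a).
E_bind = 9.33e+15 · 447.9 / (2 · 4.047e+06) J ≈ 5.163e+11 J = 516.3 GJ.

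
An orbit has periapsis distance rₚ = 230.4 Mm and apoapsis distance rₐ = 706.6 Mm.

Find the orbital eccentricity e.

Convert to SI: rₚ = 230.4 Mm = 2.304e+08 m; rₐ = 706.6 Mm = 7.066e+08 m.
e = (rₐ − rₚ) / (rₐ + rₚ).
e = (7.066e+08 − 2.304e+08) / (7.066e+08 + 2.304e+08) = 4.762e+08 / 9.37e+08 ≈ 0.5082.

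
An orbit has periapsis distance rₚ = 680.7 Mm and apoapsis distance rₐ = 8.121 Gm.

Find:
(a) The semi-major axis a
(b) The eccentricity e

Convert to SI: rₚ = 680.7 Mm = 6.807e+08 m; rₐ = 8.121 Gm = 8.121e+09 m.
(a) a = (rₚ + rₐ) / 2 = (6.807e+08 + 8.121e+09) / 2 ≈ 4.401e+09 m = 4.401 Gm.
(b) e = (rₐ − rₚ) / (rₐ + rₚ) = (8.121e+09 − 6.807e+08) / (8.121e+09 + 6.807e+08) ≈ 0.8453.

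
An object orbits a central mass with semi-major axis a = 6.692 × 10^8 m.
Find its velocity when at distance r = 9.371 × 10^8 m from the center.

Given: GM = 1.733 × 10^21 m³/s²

Vis-viva: v = √(GM · (2/r − 1/a)).
2/r − 1/a = 2/9.371e+08 − 1/6.692e+08 = 6.39922e-10 m⁻¹.
v = √(1.733e+21 · 6.39922e-10) m/s ≈ 1.053e+06 m/s = 1053 km/s.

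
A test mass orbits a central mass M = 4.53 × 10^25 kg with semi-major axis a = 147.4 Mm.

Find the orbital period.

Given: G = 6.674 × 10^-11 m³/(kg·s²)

Convert to SI: a = 147.4 Mm = 1.474e+08 m.
GM = G · M = 6.674e-11 · 4.53e+25 = 3.02332e+15 m³/s².
Kepler's third law: T = 2π √(a³ / GM).
Substituting a = 1.474e+08 m and GM = 3.02332e+15 m³/s²:
T = 2π √((1.474e+08)³ / 3.02332e+15) s
T ≈ 2.045e+05 s = 2.367 days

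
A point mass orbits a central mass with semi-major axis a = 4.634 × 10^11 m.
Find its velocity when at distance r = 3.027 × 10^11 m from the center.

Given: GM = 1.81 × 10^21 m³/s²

Vis-viva: v = √(GM · (2/r − 1/a)).
2/r − 1/a = 2/3.027e+11 − 1/4.634e+11 = 4.44924e-12 m⁻¹.
v = √(1.81e+21 · 4.44924e-12) m/s ≈ 8.974e+04 m/s = 89.74 km/s.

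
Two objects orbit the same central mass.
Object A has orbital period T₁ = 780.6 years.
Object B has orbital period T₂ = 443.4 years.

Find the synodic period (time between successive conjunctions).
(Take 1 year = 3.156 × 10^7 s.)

Convert to SI: T₁ = 780.6 years = 2.46357e+10 s; T₂ = 443.4 years = 1.39937e+10 s.
T_syn = |T₁ · T₂ / (T₁ − T₂)|.
T_syn = |2.46357e+10 · 1.39937e+10 / (2.46357e+10 − 1.39937e+10)| s ≈ 3.239e+10 s = 1026 years.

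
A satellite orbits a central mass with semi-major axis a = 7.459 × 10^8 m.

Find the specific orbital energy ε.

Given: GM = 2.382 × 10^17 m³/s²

ε = −GM / (2a).
ε = −2.382e+17 / (2 · 7.459e+08) J/kg ≈ -1.597e+08 J/kg = -159.7 MJ/kg.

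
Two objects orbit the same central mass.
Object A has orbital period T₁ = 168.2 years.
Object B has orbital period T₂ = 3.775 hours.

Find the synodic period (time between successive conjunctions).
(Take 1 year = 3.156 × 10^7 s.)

Convert to SI: T₁ = 168.2 years = 5.30839e+09 s; T₂ = 3.775 hours = 13590 s.
T_syn = |T₁ · T₂ / (T₁ − T₂)|.
T_syn = |5.30839e+09 · 13590 / (5.30839e+09 − 13590)| s ≈ 1.359e+04 s = 3.775 hours.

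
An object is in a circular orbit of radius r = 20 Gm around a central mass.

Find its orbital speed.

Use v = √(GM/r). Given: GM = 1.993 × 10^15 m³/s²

Convert to SI: r = 20 Gm = 2e+10 m.
For a circular orbit, gravity supplies the centripetal force, so v = √(GM / r).
v = √(1.993e+15 / 2e+10) m/s ≈ 315.7 m/s = 315.7 m/s.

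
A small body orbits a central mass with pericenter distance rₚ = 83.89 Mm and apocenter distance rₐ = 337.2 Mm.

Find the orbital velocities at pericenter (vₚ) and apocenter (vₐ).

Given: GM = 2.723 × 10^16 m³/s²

Convert to SI: rₚ = 83.89 Mm = 8.389e+07 m; rₐ = 337.2 Mm = 3.372e+08 m.
Use the vis-viva equation v² = GM(2/r − 1/a) with a = (rₚ + rₐ)/2 = (8.389e+07 + 3.372e+08)/2 = 2.10545e+08 m.
vₚ = √(GM · (2/rₚ − 1/a)) = √(2.723e+16 · (2/8.389e+07 − 1/2.10545e+08)) m/s ≈ 2.28e+04 m/s = 22.8 km/s.
vₐ = √(GM · (2/rₐ − 1/a)) = √(2.723e+16 · (2/3.372e+08 − 1/2.10545e+08)) m/s ≈ 5672 m/s = 5.672 km/s.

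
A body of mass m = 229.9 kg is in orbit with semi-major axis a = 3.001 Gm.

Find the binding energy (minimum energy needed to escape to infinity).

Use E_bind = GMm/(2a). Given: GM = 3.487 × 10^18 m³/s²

Convert to SI: a = 3.001 Gm = 3.001e+09 m.
Total orbital energy is E = −GMm/(2a); binding energy is E_bind = −E = GMm/(2a).
E_bind = 3.487e+18 · 229.9 / (2 · 3.001e+09) J ≈ 1.336e+11 J = 133.6 GJ.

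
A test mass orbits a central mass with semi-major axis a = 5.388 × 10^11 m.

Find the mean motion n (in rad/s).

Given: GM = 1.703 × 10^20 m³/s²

n = √(GM / a³).
n = √(1.703e+20 / (5.388e+11)³) rad/s ≈ 3.3e-08 rad/s.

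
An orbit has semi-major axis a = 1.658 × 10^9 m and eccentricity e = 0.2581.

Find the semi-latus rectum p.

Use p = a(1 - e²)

p = a (1 − e²).
p = 1.658e+09 · (1 − (0.2581)²) = 1.658e+09 · 0.933384 ≈ 1.548e+09 m = 1.548 × 10^9 m.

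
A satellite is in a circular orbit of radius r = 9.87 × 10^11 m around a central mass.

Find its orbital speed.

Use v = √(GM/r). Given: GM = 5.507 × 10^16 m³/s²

For a circular orbit, gravity supplies the centripetal force, so v = √(GM / r).
v = √(5.507e+16 / 9.87e+11) m/s ≈ 236.2 m/s = 236.2 m/s.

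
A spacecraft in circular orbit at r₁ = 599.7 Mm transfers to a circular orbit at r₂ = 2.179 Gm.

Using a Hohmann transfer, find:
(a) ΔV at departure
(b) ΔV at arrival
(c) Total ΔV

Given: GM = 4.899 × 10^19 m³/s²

Convert to SI: r₁ = 599.7 Mm = 5.997e+08 m; r₂ = 2.179 Gm = 2.179e+09 m.
Transfer semi-major axis: a_t = (r₁ + r₂)/2 = (5.997e+08 + 2.179e+09)/2 = 1.38935e+09 m.
Circular speeds: v₁ = √(GM/r₁) = 285816 m/s, v₂ = √(GM/r₂) = 149943 m/s.
Transfer speeds (vis-viva v² = GM(2/r − 1/a_t)): v₁ᵗ = 357939 m/s, v₂ᵗ = 98511.4 m/s.
(a) ΔV₁ = |v₁ᵗ − v₁| ≈ 7.212e+04 m/s = 72.12 km/s.
(b) ΔV₂ = |v₂ − v₂ᵗ| ≈ 5.143e+04 m/s = 51.43 km/s.
(c) ΔV_total = ΔV₁ + ΔV₂ ≈ 1.236e+05 m/s = 123.6 km/s.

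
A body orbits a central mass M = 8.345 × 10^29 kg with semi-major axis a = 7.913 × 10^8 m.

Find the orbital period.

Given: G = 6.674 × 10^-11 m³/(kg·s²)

GM = G · M = 6.674e-11 · 8.345e+29 = 5.56945e+19 m³/s².
Kepler's third law: T = 2π √(a³ / GM).
Substituting a = 7.913e+08 m and GM = 5.56945e+19 m³/s²:
T = 2π √((7.913e+08)³ / 5.56945e+19) s
T ≈ 1.874e+04 s = 5.206 hours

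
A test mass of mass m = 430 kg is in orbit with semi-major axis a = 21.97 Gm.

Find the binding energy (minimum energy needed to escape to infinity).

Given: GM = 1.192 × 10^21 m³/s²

Convert to SI: a = 21.97 Gm = 2.197e+10 m.
Total orbital energy is E = −GMm/(2a); binding energy is E_bind = −E = GMm/(2a).
E_bind = 1.192e+21 · 430 / (2 · 2.197e+10) J ≈ 1.166e+13 J = 11.66 TJ.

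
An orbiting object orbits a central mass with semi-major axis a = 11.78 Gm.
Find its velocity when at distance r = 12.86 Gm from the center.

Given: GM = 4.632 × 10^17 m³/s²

Convert to SI: a = 11.78 Gm = 1.178e+10 m; r = 12.86 Gm = 1.286e+10 m.
Vis-viva: v = √(GM · (2/r − 1/a)).
2/r − 1/a = 2/1.286e+10 − 1/1.178e+10 = 7.06314e-11 m⁻¹.
v = √(4.632e+17 · 7.06314e-11) m/s ≈ 5720 m/s = 5.72 km/s.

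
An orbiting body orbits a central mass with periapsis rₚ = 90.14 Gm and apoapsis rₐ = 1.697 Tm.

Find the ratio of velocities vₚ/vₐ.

Convert to SI: rₚ = 90.14 Gm = 9.014e+10 m; rₐ = 1.697 Tm = 1.697e+12 m.
Conservation of angular momentum gives rₚvₚ = rₐvₐ, so vₚ/vₐ = rₐ/rₚ.
vₚ/vₐ = 1.697e+12 / 9.014e+10 ≈ 18.83.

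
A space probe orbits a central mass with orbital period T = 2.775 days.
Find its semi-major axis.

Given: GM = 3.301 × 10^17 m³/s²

Convert to SI: T = 2.775 days = 239760 s.
Invert Kepler's third law: a = (GM · T² / (4π²))^(1/3).
Substituting T = 239760 s and GM = 3.301e+17 m³/s²:
a = (3.301e+17 · (239760)² / (4π²))^(1/3) m
a ≈ 7.833e+08 m = 7.833 × 10^8 m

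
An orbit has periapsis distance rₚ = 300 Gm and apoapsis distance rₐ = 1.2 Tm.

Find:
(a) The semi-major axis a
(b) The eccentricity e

Convert to SI: rₚ = 300 Gm = 3e+11 m; rₐ = 1.2 Tm = 1.2e+12 m.
(a) a = (rₚ + rₐ) / 2 = (3e+11 + 1.2e+12) / 2 ≈ 7.5e+11 m = 750 Gm.
(b) e = (rₐ − rₚ) / (rₐ + rₚ) = (1.2e+12 − 3e+11) / (1.2e+12 + 3e+11) ≈ 0.6.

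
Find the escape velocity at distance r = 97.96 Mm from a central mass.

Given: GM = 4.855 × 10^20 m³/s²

Convert to SI: r = 97.96 Mm = 9.796e+07 m.
Escape velocity comes from setting total energy to zero: ½v² − GM/r = 0 ⇒ v_esc = √(2GM / r).
v_esc = √(2 · 4.855e+20 / 9.796e+07) m/s ≈ 3.148e+06 m/s = 3148 km/s.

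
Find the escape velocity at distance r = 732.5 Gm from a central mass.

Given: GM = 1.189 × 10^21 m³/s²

Convert to SI: r = 732.5 Gm = 7.325e+11 m.
Escape velocity comes from setting total energy to zero: ½v² − GM/r = 0 ⇒ v_esc = √(2GM / r).
v_esc = √(2 · 1.189e+21 / 7.325e+11) m/s ≈ 5.698e+04 m/s = 56.98 km/s.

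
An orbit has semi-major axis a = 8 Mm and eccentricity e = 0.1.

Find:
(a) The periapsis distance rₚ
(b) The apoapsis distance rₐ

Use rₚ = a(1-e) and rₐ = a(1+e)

Convert to SI: a = 8 Mm = 8e+06 m.
(a) rₚ = a(1 − e) = 8e+06 · (1 − 0.1) = 8e+06 · 0.9 ≈ 7.2e+06 m = 7.2 Mm.
(b) rₐ = a(1 + e) = 8e+06 · (1 + 0.1) = 8e+06 · 1.1 ≈ 8.8e+06 m = 8.8 Mm.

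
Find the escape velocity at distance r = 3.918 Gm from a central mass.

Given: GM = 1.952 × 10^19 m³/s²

Convert to SI: r = 3.918 Gm = 3.918e+09 m.
Escape velocity comes from setting total energy to zero: ½v² − GM/r = 0 ⇒ v_esc = √(2GM / r).
v_esc = √(2 · 1.952e+19 / 3.918e+09) m/s ≈ 9.982e+04 m/s = 99.82 km/s.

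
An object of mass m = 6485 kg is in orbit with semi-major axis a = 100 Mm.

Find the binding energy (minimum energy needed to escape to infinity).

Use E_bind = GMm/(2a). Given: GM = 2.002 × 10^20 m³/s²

Convert to SI: a = 100 Mm = 1e+08 m.
Total orbital energy is E = −GMm/(2a); binding energy is E_bind = −E = GMm/(2a).
E_bind = 2.002e+20 · 6485 / (2 · 1e+08) J ≈ 6.491e+15 J = 6.491 PJ.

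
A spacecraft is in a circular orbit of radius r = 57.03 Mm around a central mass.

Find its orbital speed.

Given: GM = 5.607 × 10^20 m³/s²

Convert to SI: r = 57.03 Mm = 5.703e+07 m.
For a circular orbit, gravity supplies the centripetal force, so v = √(GM / r).
v = √(5.607e+20 / 5.703e+07) m/s ≈ 3.136e+06 m/s = 3136 km/s.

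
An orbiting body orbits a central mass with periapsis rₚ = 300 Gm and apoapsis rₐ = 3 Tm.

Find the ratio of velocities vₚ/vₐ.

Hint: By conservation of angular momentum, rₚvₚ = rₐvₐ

Convert to SI: rₚ = 300 Gm = 3e+11 m; rₐ = 3 Tm = 3e+12 m.
Conservation of angular momentum gives rₚvₚ = rₐvₐ, so vₚ/vₐ = rₐ/rₚ.
vₚ/vₐ = 3e+12 / 3e+11 ≈ 10.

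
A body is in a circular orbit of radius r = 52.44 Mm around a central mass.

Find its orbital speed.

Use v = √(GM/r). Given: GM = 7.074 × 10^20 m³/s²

Convert to SI: r = 52.44 Mm = 5.244e+07 m.
For a circular orbit, gravity supplies the centripetal force, so v = √(GM / r).
v = √(7.074e+20 / 5.244e+07) m/s ≈ 3.673e+06 m/s = 3673 km/s.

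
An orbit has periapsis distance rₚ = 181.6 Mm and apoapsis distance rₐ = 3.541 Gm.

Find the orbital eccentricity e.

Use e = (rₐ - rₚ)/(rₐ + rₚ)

Convert to SI: rₚ = 181.6 Mm = 1.816e+08 m; rₐ = 3.541 Gm = 3.541e+09 m.
e = (rₐ − rₚ) / (rₐ + rₚ).
e = (3.541e+09 − 1.816e+08) / (3.541e+09 + 1.816e+08) = 3.3594e+09 / 3.7226e+09 ≈ 0.9024.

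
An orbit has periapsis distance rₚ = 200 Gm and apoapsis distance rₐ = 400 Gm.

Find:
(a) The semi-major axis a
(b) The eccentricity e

Convert to SI: rₚ = 200 Gm = 2e+11 m; rₐ = 400 Gm = 4e+11 m.
(a) a = (rₚ + rₐ) / 2 = (2e+11 + 4e+11) / 2 ≈ 3e+11 m = 300 Gm.
(b) e = (rₐ − rₚ) / (rₐ + rₚ) = (4e+11 − 2e+11) / (4e+11 + 2e+11) ≈ 0.3333.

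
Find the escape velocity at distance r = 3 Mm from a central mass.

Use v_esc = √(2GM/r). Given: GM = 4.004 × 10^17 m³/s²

Convert to SI: r = 3 Mm = 3e+06 m.
Escape velocity comes from setting total energy to zero: ½v² − GM/r = 0 ⇒ v_esc = √(2GM / r).
v_esc = √(2 · 4.004e+17 / 3e+06) m/s ≈ 5.167e+05 m/s = 516.7 km/s.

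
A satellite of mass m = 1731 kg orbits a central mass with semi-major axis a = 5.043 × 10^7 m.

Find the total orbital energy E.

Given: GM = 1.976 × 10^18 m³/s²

E = −GMm / (2a).
E = −1.976e+18 · 1731 / (2 · 5.043e+07) J ≈ -3.391e+13 J = -33.91 TJ.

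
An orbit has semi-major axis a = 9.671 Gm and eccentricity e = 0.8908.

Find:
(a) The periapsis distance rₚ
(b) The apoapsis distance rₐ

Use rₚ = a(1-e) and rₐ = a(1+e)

Convert to SI: a = 9.671 Gm = 9.671e+09 m.
(a) rₚ = a(1 − e) = 9.671e+09 · (1 − 0.8908) = 9.671e+09 · 0.1092 ≈ 1.056e+09 m = 1.056 Gm.
(b) rₐ = a(1 + e) = 9.671e+09 · (1 + 0.8908) = 9.671e+09 · 1.8908 ≈ 1.829e+10 m = 18.29 Gm.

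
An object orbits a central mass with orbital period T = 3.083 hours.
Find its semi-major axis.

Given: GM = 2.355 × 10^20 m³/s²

Convert to SI: T = 3.083 hours = 11098.8 s.
Invert Kepler's third law: a = (GM · T² / (4π²))^(1/3).
Substituting T = 11098.8 s and GM = 2.355e+20 m³/s²:
a = (2.355e+20 · (11098.8)² / (4π²))^(1/3) m
a ≈ 9.024e+08 m = 902.4 Mm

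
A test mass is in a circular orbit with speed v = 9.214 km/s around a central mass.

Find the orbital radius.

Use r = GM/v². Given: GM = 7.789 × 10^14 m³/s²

Convert to SI: v = 9.214 km/s = 9214 m/s.
For a circular orbit, v² = GM / r, so r = GM / v².
r = 7.789e+14 / (9214)² m ≈ 9.175e+06 m = 9.175 × 10^6 m.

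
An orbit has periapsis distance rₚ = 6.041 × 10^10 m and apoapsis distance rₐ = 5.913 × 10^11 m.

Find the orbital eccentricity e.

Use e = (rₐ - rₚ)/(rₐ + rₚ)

e = (rₐ − rₚ) / (rₐ + rₚ).
e = (5.913e+11 − 6.041e+10) / (5.913e+11 + 6.041e+10) = 5.3089e+11 / 6.5171e+11 ≈ 0.8146.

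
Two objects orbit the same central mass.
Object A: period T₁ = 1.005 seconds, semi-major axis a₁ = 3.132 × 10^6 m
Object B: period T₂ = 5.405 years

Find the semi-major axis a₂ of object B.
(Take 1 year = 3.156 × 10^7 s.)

Convert to SI: T₂ = 5.405 years = 1.70582e+08 s.
Kepler's third law: (T₁/T₂)² = (a₁/a₂)³ ⇒ a₂ = a₁ · (T₂/T₁)^(2/3).
T₂/T₁ = 1.70582e+08 / 1.005 = 1.69733e+08.
a₂ = 3.132e+06 · (1.69733e+08)^(2/3) m ≈ 9.601e+11 m = 9.601 × 10^11 m.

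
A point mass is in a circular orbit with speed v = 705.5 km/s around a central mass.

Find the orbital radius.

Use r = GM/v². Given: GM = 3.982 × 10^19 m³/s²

Convert to SI: v = 705.5 km/s = 705500 m/s.
For a circular orbit, v² = GM / r, so r = GM / v².
r = 3.982e+19 / (705500)² m ≈ 8e+07 m = 80 Mm.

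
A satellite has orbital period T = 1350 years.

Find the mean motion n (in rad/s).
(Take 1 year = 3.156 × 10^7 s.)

Convert to SI: T = 1350 years = 4.2606e+10 s.
n = 2π / T.
n = 2π / 4.2606e+10 s ≈ 1.475e-10 rad/s.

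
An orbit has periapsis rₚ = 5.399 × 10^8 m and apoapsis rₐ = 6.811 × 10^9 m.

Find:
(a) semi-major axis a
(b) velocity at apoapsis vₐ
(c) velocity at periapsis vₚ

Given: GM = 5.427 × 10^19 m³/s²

(a) a = (rₚ + rₐ)/2 = (5.399e+08 + 6.811e+09)/2 ≈ 3.675e+09 m
(b) With a = (rₚ + rₐ)/2 = 3.67545e+09 m, vₐ = √(GM (2/rₐ − 1/a)) = √(5.427e+19 · (2/6.811e+09 − 1/3.67545e+09)) m/s ≈ 3.421e+04 m/s
(c) With a = (rₚ + rₐ)/2 = 3.67545e+09 m, vₚ = √(GM (2/rₚ − 1/a)) = √(5.427e+19 · (2/5.399e+08 − 1/3.67545e+09)) m/s ≈ 4.316e+05 m/s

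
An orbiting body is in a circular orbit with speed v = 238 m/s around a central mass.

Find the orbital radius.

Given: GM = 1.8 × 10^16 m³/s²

For a circular orbit, v² = GM / r, so r = GM / v².
r = 1.8e+16 / (238)² m ≈ 3.178e+11 m = 3.178 × 10^11 m.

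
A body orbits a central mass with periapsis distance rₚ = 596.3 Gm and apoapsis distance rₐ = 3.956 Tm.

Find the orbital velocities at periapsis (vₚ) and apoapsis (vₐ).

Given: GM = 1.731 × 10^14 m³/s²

Convert to SI: rₚ = 596.3 Gm = 5.963e+11 m; rₐ = 3.956 Tm = 3.956e+12 m.
Use the vis-viva equation v² = GM(2/r − 1/a) with a = (rₚ + rₐ)/2 = (5.963e+11 + 3.956e+12)/2 = 2.27615e+12 m.
vₚ = √(GM · (2/rₚ − 1/a)) = √(1.731e+14 · (2/5.963e+11 − 1/2.27615e+12)) m/s ≈ 22.46 m/s = 22.46 m/s.
vₐ = √(GM · (2/rₐ − 1/a)) = √(1.731e+14 · (2/3.956e+12 − 1/2.27615e+12)) m/s ≈ 3.386 m/s = 3.386 m/s.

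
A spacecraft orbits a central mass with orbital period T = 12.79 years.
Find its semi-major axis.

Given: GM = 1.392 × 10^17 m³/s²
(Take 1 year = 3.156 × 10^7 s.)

Convert to SI: T = 12.79 years = 4.03652e+08 s.
Invert Kepler's third law: a = (GM · T² / (4π²))^(1/3).
Substituting T = 4.03652e+08 s and GM = 1.392e+17 m³/s²:
a = (1.392e+17 · (4.03652e+08)² / (4π²))^(1/3) m
a ≈ 8.313e+10 m = 8.313 × 10^10 m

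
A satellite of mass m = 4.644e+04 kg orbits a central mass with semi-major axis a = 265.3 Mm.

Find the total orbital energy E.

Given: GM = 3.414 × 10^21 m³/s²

Convert to SI: a = 265.3 Mm = 2.653e+08 m.
E = −GMm / (2a).
E = −3.414e+21 · 4.644e+04 / (2 · 2.653e+08) J ≈ -2.988e+17 J = -298.8 PJ.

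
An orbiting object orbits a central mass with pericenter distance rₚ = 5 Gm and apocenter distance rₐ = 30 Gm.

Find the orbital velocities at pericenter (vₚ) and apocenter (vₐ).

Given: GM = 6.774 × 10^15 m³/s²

Convert to SI: rₚ = 5 Gm = 5e+09 m; rₐ = 30 Gm = 3e+10 m.
Use the vis-viva equation v² = GM(2/r − 1/a) with a = (rₚ + rₐ)/2 = (5e+09 + 3e+10)/2 = 1.75e+10 m.
vₚ = √(GM · (2/rₚ − 1/a)) = √(6.774e+15 · (2/5e+09 − 1/1.75e+10)) m/s ≈ 1524 m/s = 1.524 km/s.
vₐ = √(GM · (2/rₐ − 1/a)) = √(6.774e+15 · (2/3e+10 − 1/1.75e+10)) m/s ≈ 254 m/s = 254 m/s.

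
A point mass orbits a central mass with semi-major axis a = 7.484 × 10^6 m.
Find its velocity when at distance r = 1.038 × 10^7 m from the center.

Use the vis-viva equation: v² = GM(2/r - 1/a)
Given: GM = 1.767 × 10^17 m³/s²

Vis-viva: v = √(GM · (2/r − 1/a)).
2/r − 1/a = 2/1.038e+07 − 1/7.484e+06 = 5.90598e-08 m⁻¹.
v = √(1.767e+17 · 5.90598e-08) m/s ≈ 1.022e+05 m/s = 102.2 km/s.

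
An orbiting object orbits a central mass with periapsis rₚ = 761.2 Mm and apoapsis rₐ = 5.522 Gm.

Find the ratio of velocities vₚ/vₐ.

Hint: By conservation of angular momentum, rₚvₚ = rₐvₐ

Convert to SI: rₚ = 761.2 Mm = 7.612e+08 m; rₐ = 5.522 Gm = 5.522e+09 m.
Conservation of angular momentum gives rₚvₚ = rₐvₐ, so vₚ/vₐ = rₐ/rₚ.
vₚ/vₐ = 5.522e+09 / 7.612e+08 ≈ 7.254.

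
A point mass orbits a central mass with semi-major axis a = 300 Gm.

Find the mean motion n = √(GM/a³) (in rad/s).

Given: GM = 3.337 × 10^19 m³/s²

Convert to SI: a = 300 Gm = 3e+11 m.
n = √(GM / a³).
n = √(3.337e+19 / (3e+11)³) rad/s ≈ 3.516e-08 rad/s.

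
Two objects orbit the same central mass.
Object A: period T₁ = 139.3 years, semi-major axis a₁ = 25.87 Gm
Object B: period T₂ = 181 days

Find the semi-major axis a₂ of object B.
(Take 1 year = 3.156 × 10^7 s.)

Convert to SI: T₁ = 139.3 years = 4.39631e+09 s; a₁ = 25.87 Gm = 2.587e+10 m; T₂ = 181 days = 1.56384e+07 s.
Kepler's third law: (T₁/T₂)² = (a₁/a₂)³ ⇒ a₂ = a₁ · (T₂/T₁)^(2/3).
T₂/T₁ = 1.56384e+07 / 4.39631e+09 = 0.00355717.
a₂ = 2.587e+10 · (0.00355717)^(2/3) m ≈ 6.028e+08 m = 602.8 Mm.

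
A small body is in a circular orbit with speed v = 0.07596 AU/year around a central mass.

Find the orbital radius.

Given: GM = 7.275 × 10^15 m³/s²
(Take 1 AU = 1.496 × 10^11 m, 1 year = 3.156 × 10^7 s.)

Convert to SI: v = 0.07596 AU/year = 360.064 m/s.
For a circular orbit, v² = GM / r, so r = GM / v².
r = 7.275e+15 / (360.064)² m ≈ 5.611e+10 m = 0.3751 AU.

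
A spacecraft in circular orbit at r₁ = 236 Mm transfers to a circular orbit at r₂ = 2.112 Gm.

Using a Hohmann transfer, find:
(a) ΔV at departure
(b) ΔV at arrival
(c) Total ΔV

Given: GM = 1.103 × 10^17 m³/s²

Convert to SI: r₁ = 236 Mm = 2.36e+08 m; r₂ = 2.112 Gm = 2.112e+09 m.
Transfer semi-major axis: a_t = (r₁ + r₂)/2 = (2.36e+08 + 2.112e+09)/2 = 1.174e+09 m.
Circular speeds: v₁ = √(GM/r₁) = 21618.8 m/s, v₂ = √(GM/r₂) = 7226.71 m/s.
Transfer speeds (vis-viva v² = GM(2/r − 1/a_t)): v₁ᵗ = 28996.4 m/s, v₂ᵗ = 3240.13 m/s.
(a) ΔV₁ = |v₁ᵗ − v₁| ≈ 7378 m/s = 7.378 km/s.
(b) ΔV₂ = |v₂ − v₂ᵗ| ≈ 3987 m/s = 3.987 km/s.
(c) ΔV_total = ΔV₁ + ΔV₂ ≈ 1.136e+04 m/s = 11.36 km/s.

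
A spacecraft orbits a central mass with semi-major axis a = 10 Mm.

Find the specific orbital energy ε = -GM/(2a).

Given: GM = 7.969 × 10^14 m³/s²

Convert to SI: a = 10 Mm = 1e+07 m.
ε = −GM / (2a).
ε = −7.969e+14 / (2 · 1e+07) J/kg ≈ -3.984e+07 J/kg = -39.84 MJ/kg.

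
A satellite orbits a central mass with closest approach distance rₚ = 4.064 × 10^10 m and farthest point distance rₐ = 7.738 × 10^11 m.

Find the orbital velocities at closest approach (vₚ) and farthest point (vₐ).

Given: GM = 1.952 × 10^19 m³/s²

Use the vis-viva equation v² = GM(2/r − 1/a) with a = (rₚ + rₐ)/2 = (4.064e+10 + 7.738e+11)/2 = 4.0722e+11 m.
vₚ = √(GM · (2/rₚ − 1/a)) = √(1.952e+19 · (2/4.064e+10 − 1/4.0722e+11)) m/s ≈ 3.021e+04 m/s = 30.21 km/s.
vₐ = √(GM · (2/rₐ − 1/a)) = √(1.952e+19 · (2/7.738e+11 − 1/4.0722e+11)) m/s ≈ 1587 m/s = 1.587 km/s.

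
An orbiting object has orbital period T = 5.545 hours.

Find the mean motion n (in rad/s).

Convert to SI: T = 5.545 hours = 19962 s.
n = 2π / T.
n = 2π / 19962 s ≈ 0.0003148 rad/s.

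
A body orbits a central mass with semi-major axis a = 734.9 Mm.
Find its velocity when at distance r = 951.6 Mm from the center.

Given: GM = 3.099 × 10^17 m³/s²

Convert to SI: a = 734.9 Mm = 7.349e+08 m; r = 951.6 Mm = 9.516e+08 m.
Vis-viva: v = √(GM · (2/r − 1/a)).
2/r − 1/a = 2/9.516e+08 − 1/7.349e+08 = 7.40994e-10 m⁻¹.
v = √(3.099e+17 · 7.40994e-10) m/s ≈ 1.515e+04 m/s = 15.15 km/s.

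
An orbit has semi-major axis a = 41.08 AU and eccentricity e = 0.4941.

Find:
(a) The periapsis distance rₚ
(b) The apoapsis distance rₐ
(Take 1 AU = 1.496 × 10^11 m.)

Convert to SI: a = 41.08 AU = 6.14557e+12 m.
(a) rₚ = a(1 − e) = 6.14557e+12 · (1 − 0.4941) = 6.14557e+12 · 0.5059 ≈ 3.109e+12 m = 20.78 AU.
(b) rₐ = a(1 + e) = 6.14557e+12 · (1 + 0.4941) = 6.14557e+12 · 1.4941 ≈ 9.182e+12 m = 61.38 AU.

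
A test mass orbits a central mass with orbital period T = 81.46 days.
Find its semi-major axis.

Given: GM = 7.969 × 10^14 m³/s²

Convert to SI: T = 81.46 days = 7.03814e+06 s.
Invert Kepler's third law: a = (GM · T² / (4π²))^(1/3).
Substituting T = 7.03814e+06 s and GM = 7.969e+14 m³/s²:
a = (7.969e+14 · (7.03814e+06)² / (4π²))^(1/3) m
a ≈ 1e+09 m = 1000 Mm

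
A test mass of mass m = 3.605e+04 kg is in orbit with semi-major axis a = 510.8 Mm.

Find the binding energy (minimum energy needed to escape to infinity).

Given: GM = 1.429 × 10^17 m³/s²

Convert to SI: a = 510.8 Mm = 5.108e+08 m.
Total orbital energy is E = −GMm/(2a); binding energy is E_bind = −E = GMm/(2a).
E_bind = 1.429e+17 · 3.605e+04 / (2 · 5.108e+08) J ≈ 5.043e+12 J = 5.043 TJ.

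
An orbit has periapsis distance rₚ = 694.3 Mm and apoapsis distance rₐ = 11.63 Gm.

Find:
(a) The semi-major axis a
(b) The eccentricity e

Convert to SI: rₚ = 694.3 Mm = 6.943e+08 m; rₐ = 11.63 Gm = 1.163e+10 m.
(a) a = (rₚ + rₐ) / 2 = (6.943e+08 + 1.163e+10) / 2 ≈ 6.162e+09 m = 6.162 Gm.
(b) e = (rₐ − rₚ) / (rₐ + rₚ) = (1.163e+10 − 6.943e+08) / (1.163e+10 + 6.943e+08) ≈ 0.8873.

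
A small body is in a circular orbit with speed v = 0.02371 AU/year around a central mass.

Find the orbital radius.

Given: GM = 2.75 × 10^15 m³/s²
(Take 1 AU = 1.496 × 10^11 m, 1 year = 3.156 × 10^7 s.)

Convert to SI: v = 0.02371 AU/year = 112.39 m/s.
For a circular orbit, v² = GM / r, so r = GM / v².
r = 2.75e+15 / (112.39)² m ≈ 2.177e+11 m = 1.455 AU.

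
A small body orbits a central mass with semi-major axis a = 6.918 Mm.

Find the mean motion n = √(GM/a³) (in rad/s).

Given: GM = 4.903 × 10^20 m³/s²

Convert to SI: a = 6.918 Mm = 6.918e+06 m.
n = √(GM / a³).
n = √(4.903e+20 / (6.918e+06)³) rad/s ≈ 1.217 rad/s.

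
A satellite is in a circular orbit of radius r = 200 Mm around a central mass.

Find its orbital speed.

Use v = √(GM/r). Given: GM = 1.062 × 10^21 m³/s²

Convert to SI: r = 200 Mm = 2e+08 m.
For a circular orbit, gravity supplies the centripetal force, so v = √(GM / r).
v = √(1.062e+21 / 2e+08) m/s ≈ 2.304e+06 m/s = 2304 km/s.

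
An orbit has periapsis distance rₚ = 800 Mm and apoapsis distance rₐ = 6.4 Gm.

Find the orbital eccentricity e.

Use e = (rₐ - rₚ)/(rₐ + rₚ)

Convert to SI: rₚ = 800 Mm = 8e+08 m; rₐ = 6.4 Gm = 6.4e+09 m.
e = (rₐ − rₚ) / (rₐ + rₚ).
e = (6.4e+09 − 8e+08) / (6.4e+09 + 8e+08) = 5.6e+09 / 7.2e+09 ≈ 0.7778.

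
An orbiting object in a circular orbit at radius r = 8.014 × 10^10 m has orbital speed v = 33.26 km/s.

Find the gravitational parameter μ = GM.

Convert to SI: v = 33.26 km/s = 33260 m/s.
For a circular orbit v² = GM/r, so GM = v² · r.
GM = (33260)² · 8.014e+10 m³/s² ≈ 8.865e+19 m³/s² = 8.865 × 10^19 m³/s².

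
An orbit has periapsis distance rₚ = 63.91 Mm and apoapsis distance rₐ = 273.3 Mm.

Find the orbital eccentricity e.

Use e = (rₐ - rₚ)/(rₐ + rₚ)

Convert to SI: rₚ = 63.91 Mm = 6.391e+07 m; rₐ = 273.3 Mm = 2.733e+08 m.
e = (rₐ − rₚ) / (rₐ + rₚ).
e = (2.733e+08 − 6.391e+07) / (2.733e+08 + 6.391e+07) = 2.0939e+08 / 3.3721e+08 ≈ 0.6209.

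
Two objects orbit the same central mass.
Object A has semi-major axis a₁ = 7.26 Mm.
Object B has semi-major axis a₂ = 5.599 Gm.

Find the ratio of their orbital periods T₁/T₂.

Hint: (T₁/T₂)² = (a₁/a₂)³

Convert to SI: a₁ = 7.26 Mm = 7.26e+06 m; a₂ = 5.599 Gm = 5.599e+09 m.
From Kepler's third law, (T₁/T₂)² = (a₁/a₂)³, so T₁/T₂ = (a₁/a₂)^(3/2).
a₁/a₂ = 7.26e+06 / 5.599e+09 = 0.00129666.
T₁/T₂ = (0.00129666)^(3/2) ≈ 4.669e-05.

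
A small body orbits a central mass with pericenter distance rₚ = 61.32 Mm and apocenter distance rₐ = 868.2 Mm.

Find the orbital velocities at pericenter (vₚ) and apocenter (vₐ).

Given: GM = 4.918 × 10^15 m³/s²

Convert to SI: rₚ = 61.32 Mm = 6.132e+07 m; rₐ = 868.2 Mm = 8.682e+08 m.
Use the vis-viva equation v² = GM(2/r − 1/a) with a = (rₚ + rₐ)/2 = (6.132e+07 + 8.682e+08)/2 = 4.6476e+08 m.
vₚ = √(GM · (2/rₚ − 1/a)) = √(4.918e+15 · (2/6.132e+07 − 1/4.6476e+08)) m/s ≈ 1.224e+04 m/s = 12.24 km/s.
vₐ = √(GM · (2/rₐ − 1/a)) = √(4.918e+15 · (2/8.682e+08 − 1/4.6476e+08)) m/s ≈ 864.5 m/s = 864.5 m/s.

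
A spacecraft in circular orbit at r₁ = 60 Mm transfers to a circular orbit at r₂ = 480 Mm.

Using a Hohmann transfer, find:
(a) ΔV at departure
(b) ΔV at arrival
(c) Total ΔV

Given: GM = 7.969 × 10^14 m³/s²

Convert to SI: r₁ = 60 Mm = 6e+07 m; r₂ = 480 Mm = 4.8e+08 m.
Transfer semi-major axis: a_t = (r₁ + r₂)/2 = (6e+07 + 4.8e+08)/2 = 2.7e+08 m.
Circular speeds: v₁ = √(GM/r₁) = 3644.4 m/s, v₂ = √(GM/r₂) = 1288.49 m/s.
Transfer speeds (vis-viva v² = GM(2/r − 1/a_t)): v₁ᵗ = 4859.2 m/s, v₂ᵗ = 607.4 m/s.
(a) ΔV₁ = |v₁ᵗ − v₁| ≈ 1215 m/s = 1.215 km/s.
(b) ΔV₂ = |v₂ − v₂ᵗ| ≈ 681.1 m/s = 681.1 m/s.
(c) ΔV_total = ΔV₁ + ΔV₂ ≈ 1896 m/s = 1.896 km/s.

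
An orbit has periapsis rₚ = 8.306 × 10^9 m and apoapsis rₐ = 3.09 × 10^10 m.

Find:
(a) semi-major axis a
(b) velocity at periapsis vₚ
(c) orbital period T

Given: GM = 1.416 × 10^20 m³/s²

(a) a = (rₚ + rₐ)/2 = (8.306e+09 + 3.09e+10)/2 ≈ 1.96e+10 m
(b) With a = (rₚ + rₐ)/2 = 1.9603e+10 m, vₚ = √(GM (2/rₚ − 1/a)) = √(1.416e+20 · (2/8.306e+09 − 1/1.9603e+10)) m/s ≈ 1.639e+05 m/s
(c) With a = (rₚ + rₐ)/2 = 1.9603e+10 m, T = 2π √(a³/GM) = 2π √((1.9603e+10)³/1.416e+20) s ≈ 1.449e+06 s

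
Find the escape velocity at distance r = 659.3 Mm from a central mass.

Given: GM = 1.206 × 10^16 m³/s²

Convert to SI: r = 659.3 Mm = 6.593e+08 m.
Escape velocity comes from setting total energy to zero: ½v² − GM/r = 0 ⇒ v_esc = √(2GM / r).
v_esc = √(2 · 1.206e+16 / 6.593e+08) m/s ≈ 6048 m/s = 6.048 km/s.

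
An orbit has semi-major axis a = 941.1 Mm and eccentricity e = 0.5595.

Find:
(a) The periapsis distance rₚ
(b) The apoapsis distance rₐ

Convert to SI: a = 941.1 Mm = 9.411e+08 m.
(a) rₚ = a(1 − e) = 9.411e+08 · (1 − 0.5595) = 9.411e+08 · 0.4405 ≈ 4.146e+08 m = 414.6 Mm.
(b) rₐ = a(1 + e) = 9.411e+08 · (1 + 0.5595) = 9.411e+08 · 1.5595 ≈ 1.468e+09 m = 1.468 Gm.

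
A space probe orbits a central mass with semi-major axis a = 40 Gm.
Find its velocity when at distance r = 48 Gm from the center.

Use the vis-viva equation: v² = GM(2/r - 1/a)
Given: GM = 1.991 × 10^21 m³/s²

Convert to SI: a = 40 Gm = 4e+10 m; r = 48 Gm = 4.8e+10 m.
Vis-viva: v = √(GM · (2/r − 1/a)).
2/r − 1/a = 2/4.8e+10 − 1/4e+10 = 1.66667e-11 m⁻¹.
v = √(1.991e+21 · 1.66667e-11) m/s ≈ 1.822e+05 m/s = 182.2 km/s.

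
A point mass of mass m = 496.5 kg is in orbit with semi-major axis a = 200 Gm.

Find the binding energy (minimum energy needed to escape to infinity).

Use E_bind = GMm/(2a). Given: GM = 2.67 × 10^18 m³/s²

Convert to SI: a = 200 Gm = 2e+11 m.
Total orbital energy is E = −GMm/(2a); binding energy is E_bind = −E = GMm/(2a).
E_bind = 2.67e+18 · 496.5 / (2 · 2e+11) J ≈ 3.314e+09 J = 3.314 GJ.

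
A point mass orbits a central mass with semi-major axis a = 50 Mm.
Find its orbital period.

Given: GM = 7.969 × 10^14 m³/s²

Convert to SI: a = 50 Mm = 5e+07 m.
Kepler's third law: T = 2π √(a³ / GM).
Substituting a = 5e+07 m and GM = 7.969e+14 m³/s²:
T = 2π √((5e+07)³ / 7.969e+14) s
T ≈ 7.869e+04 s = 21.86 hours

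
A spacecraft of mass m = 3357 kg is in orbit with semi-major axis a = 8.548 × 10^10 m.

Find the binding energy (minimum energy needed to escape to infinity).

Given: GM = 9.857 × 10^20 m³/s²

Total orbital energy is E = −GMm/(2a); binding energy is E_bind = −E = GMm/(2a).
E_bind = 9.857e+20 · 3357 / (2 · 8.548e+10) J ≈ 1.936e+13 J = 19.36 TJ.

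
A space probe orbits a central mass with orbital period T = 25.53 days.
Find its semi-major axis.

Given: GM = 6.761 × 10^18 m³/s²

Convert to SI: T = 25.53 days = 2.20579e+06 s.
Invert Kepler's third law: a = (GM · T² / (4π²))^(1/3).
Substituting T = 2.20579e+06 s and GM = 6.761e+18 m³/s²:
a = (6.761e+18 · (2.20579e+06)² / (4π²))^(1/3) m
a ≈ 9.41e+09 m = 9.41 Gm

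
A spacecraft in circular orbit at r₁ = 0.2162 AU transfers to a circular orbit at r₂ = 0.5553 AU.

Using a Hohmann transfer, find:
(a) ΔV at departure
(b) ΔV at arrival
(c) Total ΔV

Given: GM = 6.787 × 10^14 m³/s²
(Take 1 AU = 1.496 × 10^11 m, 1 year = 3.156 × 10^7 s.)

Convert to SI: r₁ = 0.2162 AU = 3.23435e+10 m; r₂ = 0.5553 AU = 8.30729e+10 m.
Transfer semi-major axis: a_t = (r₁ + r₂)/2 = (3.23435e+10 + 8.30729e+10)/2 = 5.77082e+10 m.
Circular speeds: v₁ = √(GM/r₁) = 144.859 m/s, v₂ = √(GM/r₂) = 90.3877 m/s.
Transfer speeds (vis-viva v² = GM(2/r − 1/a_t)): v₁ᵗ = 173.803 m/s, v₂ᵗ = 67.6681 m/s.
(a) ΔV₁ = |v₁ᵗ − v₁| ≈ 28.94 m/s = 0.006106 AU/year.
(b) ΔV₂ = |v₂ − v₂ᵗ| ≈ 22.72 m/s = 0.004793 AU/year.
(c) ΔV_total = ΔV₁ + ΔV₂ ≈ 51.66 m/s = 0.0109 AU/year.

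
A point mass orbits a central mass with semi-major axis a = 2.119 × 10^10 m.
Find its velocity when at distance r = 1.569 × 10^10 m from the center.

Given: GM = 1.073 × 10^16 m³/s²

Vis-viva: v = √(GM · (2/r − 1/a)).
2/r − 1/a = 2/1.569e+10 − 1/2.119e+10 = 8.02777e-11 m⁻¹.
v = √(1.073e+16 · 8.02777e-11) m/s ≈ 928.1 m/s = 928.1 m/s.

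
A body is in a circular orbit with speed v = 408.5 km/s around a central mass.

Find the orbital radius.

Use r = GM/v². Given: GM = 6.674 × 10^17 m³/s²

Convert to SI: v = 408.5 km/s = 408500 m/s.
For a circular orbit, v² = GM / r, so r = GM / v².
r = 6.674e+17 / (408500)² m ≈ 3.999e+06 m = 3.999 Mm.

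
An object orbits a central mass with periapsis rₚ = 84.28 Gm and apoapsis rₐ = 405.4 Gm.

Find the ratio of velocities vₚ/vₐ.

Convert to SI: rₚ = 84.28 Gm = 8.428e+10 m; rₐ = 405.4 Gm = 4.054e+11 m.
Conservation of angular momentum gives rₚvₚ = rₐvₐ, so vₚ/vₐ = rₐ/rₚ.
vₚ/vₐ = 4.054e+11 / 8.428e+10 ≈ 4.81.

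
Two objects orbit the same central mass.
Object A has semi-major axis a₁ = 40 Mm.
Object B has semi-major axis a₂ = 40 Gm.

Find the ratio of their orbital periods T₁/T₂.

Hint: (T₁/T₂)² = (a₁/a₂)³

Convert to SI: a₁ = 40 Mm = 4e+07 m; a₂ = 40 Gm = 4e+10 m.
From Kepler's third law, (T₁/T₂)² = (a₁/a₂)³, so T₁/T₂ = (a₁/a₂)^(3/2).
a₁/a₂ = 4e+07 / 4e+10 = 0.001.
T₁/T₂ = (0.001)^(3/2) ≈ 3.162e-05.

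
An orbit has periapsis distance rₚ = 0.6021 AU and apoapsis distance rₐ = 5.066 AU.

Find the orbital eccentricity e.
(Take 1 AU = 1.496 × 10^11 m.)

Convert to SI: rₚ = 0.6021 AU = 9.00742e+10 m; rₐ = 5.066 AU = 7.57874e+11 m.
e = (rₐ − rₚ) / (rₐ + rₚ).
e = (7.57874e+11 − 9.00742e+10) / (7.57874e+11 + 9.00742e+10) = 6.67799e+11 / 8.47948e+11 ≈ 0.7875.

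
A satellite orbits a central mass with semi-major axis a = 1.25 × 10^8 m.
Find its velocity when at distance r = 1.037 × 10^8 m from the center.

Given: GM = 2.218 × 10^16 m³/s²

Vis-viva: v = √(GM · (2/r − 1/a)).
2/r − 1/a = 2/1.037e+08 − 1/1.25e+08 = 1.12864e-08 m⁻¹.
v = √(2.218e+16 · 1.12864e-08) m/s ≈ 1.582e+04 m/s = 15.82 km/s.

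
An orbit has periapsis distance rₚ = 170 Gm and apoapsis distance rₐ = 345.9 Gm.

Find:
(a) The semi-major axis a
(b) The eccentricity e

Convert to SI: rₚ = 170 Gm = 1.7e+11 m; rₐ = 345.9 Gm = 3.459e+11 m.
(a) a = (rₚ + rₐ) / 2 = (1.7e+11 + 3.459e+11) / 2 ≈ 2.58e+11 m = 257.9 Gm.
(b) e = (rₐ − rₚ) / (rₐ + rₚ) = (3.459e+11 − 1.7e+11) / (3.459e+11 + 1.7e+11) ≈ 0.341.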